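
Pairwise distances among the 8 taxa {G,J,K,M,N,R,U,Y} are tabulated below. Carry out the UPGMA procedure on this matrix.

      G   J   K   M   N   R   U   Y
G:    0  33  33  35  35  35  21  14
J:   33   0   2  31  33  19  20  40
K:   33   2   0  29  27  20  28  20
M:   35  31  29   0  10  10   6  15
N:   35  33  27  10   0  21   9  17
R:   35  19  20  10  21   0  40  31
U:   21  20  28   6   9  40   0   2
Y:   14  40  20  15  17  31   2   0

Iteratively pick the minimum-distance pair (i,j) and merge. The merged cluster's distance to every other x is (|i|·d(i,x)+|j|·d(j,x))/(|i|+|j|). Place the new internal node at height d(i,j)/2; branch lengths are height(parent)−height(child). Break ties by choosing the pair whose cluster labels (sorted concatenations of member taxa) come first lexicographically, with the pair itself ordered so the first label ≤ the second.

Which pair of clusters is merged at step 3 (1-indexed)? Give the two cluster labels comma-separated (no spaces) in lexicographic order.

1. join J+K (d=2) ⇒ JK; edges |J|=1, |K|=1
  updated: d(G,JK)=33, d(JK,M)=30, d(JK,N)=30, d(JK,R)=39/2, d(JK,U)=24, d(JK,Y)=30
2. join U+Y (d=2) ⇒ UY; edges |U|=1, |Y|=1
  updated: d(G,UY)=35/2, d(JK,UY)=27, d(M,UY)=21/2, d(N,UY)=13, d(R,UY)=71/2
3. join M+N (d=10) ⇒ MN; edges |M|=5, |N|=5
  updated: d(G,MN)=35, d(JK,MN)=30, d(MN,R)=31/2, d(MN,UY)=47/4
4. join MN+UY (d=47/4) ⇒ MNUY; edges |MN|=7/8, |UY|=39/8
  updated: d(G,MNUY)=105/4, d(JK,MNUY)=57/2, d(MNUY,R)=51/2
5. join JK+R (d=39/2) ⇒ JKR; edges |JK|=35/4, |R|=39/4
  updated: d(G,JKR)=101/3, d(JKR,MNUY)=55/2
6. join G+MNUY (d=105/4) ⇒ GMNUY; edges |G|=105/8, |MNUY|=29/4
  updated: d(GMNUY,JKR)=431/15
7. join GMNUY+JKR (d=431/15) ⇒ GJKMNRUY; edges |GMNUY|=149/120, |JKR|=277/60
final tree: ((G:105/8,((M:5,N:5):7/8,(U:1,Y:1):39/8):29/4):149/120,((J:1,K:1):35/4,R:39/4):277/60)
total length: 3869/60

M,N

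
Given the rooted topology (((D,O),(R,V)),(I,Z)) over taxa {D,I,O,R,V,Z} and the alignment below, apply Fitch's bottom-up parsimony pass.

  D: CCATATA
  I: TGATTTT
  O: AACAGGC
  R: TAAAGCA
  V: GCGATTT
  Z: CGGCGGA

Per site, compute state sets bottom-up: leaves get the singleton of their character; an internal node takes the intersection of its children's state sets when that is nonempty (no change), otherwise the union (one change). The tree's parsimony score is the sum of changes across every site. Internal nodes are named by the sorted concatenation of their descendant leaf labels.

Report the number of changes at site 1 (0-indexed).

[col 0] DO: children D:{C}, O:{A} ∪→ {A,C}; cost 1
[col 0] RV: children R:{T}, V:{G} ∪→ {G,T}; cost 1
[col 0] DORV: children DO:{A,C}, RV:{G,T} ∪→ {A,C,G,T}; cost 1
[col 0] IZ: children I:{T}, Z:{C} ∪→ {C,T}; cost 1
[col 0] DIORVZ: children DORV:{A,C,G,T}, IZ:{C,T} ∩→ {C,T}; cost 0
[col 1] DO: children D:{C}, O:{A} ∪→ {A,C}; cost 1
[col 1] RV: children R:{A}, V:{C} ∪→ {A,C}; cost 1
[col 1] DORV: children DO:{A,C}, RV:{A,C} ∩→ {A,C}; cost 0
[col 1] IZ: children I:{G}, Z:{G} ∩→ {G}; cost 0
[col 1] DIORVZ: children DORV:{A,C}, IZ:{G} ∪→ {A,C,G}; cost 1
[col 2] DO: children D:{A}, O:{C} ∪→ {A,C}; cost 1
[col 2] RV: children R:{A}, V:{G} ∪→ {A,G}; cost 1
[col 2] DORV: children DO:{A,C}, RV:{A,G} ∩→ {A}; cost 0
[col 2] IZ: children I:{A}, Z:{G} ∪→ {A,G}; cost 1
[col 2] DIORVZ: children DORV:{A}, IZ:{A,G} ∩→ {A}; cost 0
[col 3] DO: children D:{T}, O:{A} ∪→ {A,T}; cost 1
[col 3] RV: children R:{A}, V:{A} ∩→ {A}; cost 0
[col 3] DORV: children DO:{A,T}, RV:{A} ∩→ {A}; cost 0
[col 3] IZ: children I:{T}, Z:{C} ∪→ {C,T}; cost 1
[col 3] DIORVZ: children DORV:{A}, IZ:{C,T} ∪→ {A,C,T}; cost 1
[col 4] DO: children D:{A}, O:{G} ∪→ {A,G}; cost 1
[col 4] RV: children R:{G}, V:{T} ∪→ {G,T}; cost 1
[col 4] DORV: children DO:{A,G}, RV:{G,T} ∩→ {G}; cost 0
[col 4] IZ: children I:{T}, Z:{G} ∪→ {G,T}; cost 1
[col 4] DIORVZ: children DORV:{G}, IZ:{G,T} ∩→ {G}; cost 0
[col 5] DO: children D:{T}, O:{G} ∪→ {G,T}; cost 1
[col 5] RV: children R:{C}, V:{T} ∪→ {C,T}; cost 1
[col 5] DORV: children DO:{G,T}, RV:{C,T} ∩→ {T}; cost 0
[col 5] IZ: children I:{T}, Z:{G} ∪→ {G,T}; cost 1
[col 5] DIORVZ: children DORV:{T}, IZ:{G,T} ∩→ {T}; cost 0
[col 6] DO: children D:{A}, O:{C} ∪→ {A,C}; cost 1
[col 6] RV: children R:{A}, V:{T} ∪→ {A,T}; cost 1
[col 6] DORV: children DO:{A,C}, RV:{A,T} ∩→ {A}; cost 0
[col 6] IZ: children I:{T}, Z:{A} ∪→ {A,T}; cost 1
[col 6] DIORVZ: children DORV:{A}, IZ:{A,T} ∩→ {A}; cost 0
per-site changes: [4, 3, 3, 3, 3, 3, 3]; total = 22

3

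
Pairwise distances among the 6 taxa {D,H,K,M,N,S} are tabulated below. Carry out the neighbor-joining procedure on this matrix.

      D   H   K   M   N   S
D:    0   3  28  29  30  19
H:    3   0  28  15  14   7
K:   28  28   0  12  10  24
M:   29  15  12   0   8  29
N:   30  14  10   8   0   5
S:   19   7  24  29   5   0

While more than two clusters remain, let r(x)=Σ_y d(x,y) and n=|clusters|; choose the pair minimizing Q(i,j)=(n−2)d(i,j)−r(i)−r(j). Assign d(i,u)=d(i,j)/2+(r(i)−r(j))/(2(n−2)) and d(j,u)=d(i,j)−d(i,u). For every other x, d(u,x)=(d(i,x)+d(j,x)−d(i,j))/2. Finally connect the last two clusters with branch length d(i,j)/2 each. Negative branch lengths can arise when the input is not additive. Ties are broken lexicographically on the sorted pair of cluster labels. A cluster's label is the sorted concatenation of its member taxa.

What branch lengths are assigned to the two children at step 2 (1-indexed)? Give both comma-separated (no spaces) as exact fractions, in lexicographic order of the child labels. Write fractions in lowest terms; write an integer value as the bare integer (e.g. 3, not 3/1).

iteration 1: select D,H (d=3, Q=-164); attach at lengths (27/4, -15/4); label the merged cluster DH
  updated: d(DH,K)=53/2, d(DH,M)=41/2, d(DH,N)=41/2, d(DH,S)=23/2
iteration 2: select DH,S (d=23/2, Q=-114); attach at lengths (22/3, 25/6); label the merged cluster DHS
  updated: d(DHS,K)=39/2, d(DHS,M)=19, d(DHS,N)=7
iteration 3: select DHS,N (d=7, Q=-113/2); attach at lengths (69/8, -13/8); label the merged cluster DHNS
  updated: d(DHNS,K)=45/4, d(DHNS,M)=10
iteration 4: select DHNS,K (d=45/4, Q=-133/4); attach at lengths (37/8, 53/8); label the merged cluster DHKNS
  updated: d(DHKNS,M)=43/8
iteration 5: select DHKNS,M (d=43/8); attach at lengths (43/16, 43/16); label the merged cluster DHKMNS
final tree: (((((D:27/4,H:-15/4):22/3,S:25/6):69/8,N:-13/8):37/8,K:53/8):43/16,M:43/16)
total length: 305/8

22/3,25/6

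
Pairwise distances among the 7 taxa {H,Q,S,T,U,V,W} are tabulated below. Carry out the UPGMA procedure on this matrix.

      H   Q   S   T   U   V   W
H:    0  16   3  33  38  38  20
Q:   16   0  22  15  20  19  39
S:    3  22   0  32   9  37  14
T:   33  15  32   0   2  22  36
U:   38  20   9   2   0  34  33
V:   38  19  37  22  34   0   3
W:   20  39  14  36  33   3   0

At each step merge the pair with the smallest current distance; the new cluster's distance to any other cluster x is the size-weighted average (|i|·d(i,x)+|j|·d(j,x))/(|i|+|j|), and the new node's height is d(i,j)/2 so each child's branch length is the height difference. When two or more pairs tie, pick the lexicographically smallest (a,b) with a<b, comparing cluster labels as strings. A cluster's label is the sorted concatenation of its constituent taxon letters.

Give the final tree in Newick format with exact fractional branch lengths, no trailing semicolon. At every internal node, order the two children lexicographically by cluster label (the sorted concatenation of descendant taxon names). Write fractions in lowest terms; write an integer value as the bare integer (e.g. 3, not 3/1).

(((H:3/2,S:3/2):11,(Q:35/4,(T:1,U:1):31/4):15/4):21/10,(V:3/2,W:3/2):131/10)

1. join T+U (d=2) ⇒ TU; edges |T|=1, |U|=1
  updated: d(H,TU)=71/2, d(Q,TU)=35/2, d(S,TU)=41/2, d(TU,V)=28, d(TU,W)=69/2
2. join H+S (d=3) ⇒ HS; edges |H|=3/2, |S|=3/2
  updated: d(HS,Q)=19, d(HS,TU)=28, d(HS,V)=75/2, d(HS,W)=17
3. join V+W (d=3) ⇒ VW; edges |V|=3/2, |W|=3/2
  updated: d(HS,VW)=109/4, d(Q,VW)=29, d(TU,VW)=125/4
4. join Q+TU (d=35/2) ⇒ QTU; edges |Q|=35/4, |TU|=31/4
  updated: d(HS,QTU)=25, d(QTU,VW)=61/2
5. join HS+QTU (d=25) ⇒ HQSTU; edges |HS|=11, |QTU|=15/4
  updated: d(HQSTU,VW)=146/5
6. join HQSTU+VW (d=146/5) ⇒ HQSTUVW; edges |HQSTU|=21/10, |VW|=131/10
final tree: (((H:3/2,S:3/2):11,(Q:35/4,(T:1,U:1):31/4):15/4):21/10,(V:3/2,W:3/2):131/10)
total length: 1089/20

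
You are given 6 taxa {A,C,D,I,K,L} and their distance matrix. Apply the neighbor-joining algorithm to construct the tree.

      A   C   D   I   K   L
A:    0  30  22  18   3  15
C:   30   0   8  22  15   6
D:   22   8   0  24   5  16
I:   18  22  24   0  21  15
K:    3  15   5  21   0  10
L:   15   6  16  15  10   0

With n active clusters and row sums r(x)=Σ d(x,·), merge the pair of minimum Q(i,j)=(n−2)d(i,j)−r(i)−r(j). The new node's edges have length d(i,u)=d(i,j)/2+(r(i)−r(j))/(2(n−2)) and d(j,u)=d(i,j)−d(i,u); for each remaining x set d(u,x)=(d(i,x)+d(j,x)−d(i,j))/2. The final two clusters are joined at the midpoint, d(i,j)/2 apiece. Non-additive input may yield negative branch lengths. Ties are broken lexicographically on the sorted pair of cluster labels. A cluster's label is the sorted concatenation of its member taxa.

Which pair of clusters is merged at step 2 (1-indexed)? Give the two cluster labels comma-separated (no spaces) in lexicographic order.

C,D

iteration 1: select A,K (d=3, Q=-130); attach at lengths (23/4, -11/4); label the merged cluster AK
  updated: d(AK,C)=21, d(AK,D)=12, d(AK,I)=18, d(AK,L)=11
iteration 2: select C,D (d=8, Q=-93); attach at lengths (7/2, 9/2); label the merged cluster CD
  updated: d(AK,CD)=25/2, d(CD,I)=19, d(CD,L)=7
iteration 3: select AK,I (d=18, Q=-115/2); attach at lengths (51/8, 93/8); label the merged cluster AIK
  updated: d(AIK,CD)=27/4, d(AIK,L)=4
iteration 4: select AIK,CD (d=27/4, Q=-71/4); attach at lengths (15/8, 39/8); label the merged cluster ACDIK
  updated: d(ACDIK,L)=17/8
iteration 5: select ACDIK,L (d=17/8); attach at lengths (17/16, 17/16); label the merged cluster ACDIKL
final tree: ((((A:23/4,K:-11/4):51/8,I:93/8):15/8,(C:7/2,D:9/2):39/8):17/16,L:17/16)
total length: 303/8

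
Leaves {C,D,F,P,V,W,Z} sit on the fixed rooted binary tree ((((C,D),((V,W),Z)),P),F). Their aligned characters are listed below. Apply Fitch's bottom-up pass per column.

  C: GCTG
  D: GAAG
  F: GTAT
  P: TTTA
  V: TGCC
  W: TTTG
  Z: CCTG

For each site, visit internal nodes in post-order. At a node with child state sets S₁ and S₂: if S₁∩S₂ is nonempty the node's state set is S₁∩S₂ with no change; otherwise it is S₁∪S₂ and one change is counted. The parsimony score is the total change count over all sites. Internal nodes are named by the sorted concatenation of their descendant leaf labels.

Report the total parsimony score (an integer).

13

CD@0: {G} ∩ {G} = {G} (intersection, +0)
VW@0: {T} ∩ {T} = {T} (intersection, +0)
VWZ@0: {T} ∪ {C} = {C,T} (union, +1)
CDVWZ@0: {G} ∪ {C,T} = {C,G,T} (union, +1)
CDPVWZ@0: {C,G,T} ∩ {T} = {T} (intersection, +0)
CDFPVWZ@0: {T} ∪ {G} = {G,T} (union, +1)
CD@1: {C} ∪ {A} = {A,C} (union, +1)
VW@1: {G} ∪ {T} = {G,T} (union, +1)
VWZ@1: {G,T} ∪ {C} = {C,G,T} (union, +1)
CDVWZ@1: {A,C} ∩ {C,G,T} = {C} (intersection, +0)
CDPVWZ@1: {C} ∪ {T} = {C,T} (union, +1)
CDFPVWZ@1: {C,T} ∩ {T} = {T} (intersection, +0)
CD@2: {T} ∪ {A} = {A,T} (union, +1)
VW@2: {C} ∪ {T} = {C,T} (union, +1)
VWZ@2: {C,T} ∩ {T} = {T} (intersection, +0)
CDVWZ@2: {A,T} ∩ {T} = {T} (intersection, +0)
CDPVWZ@2: {T} ∩ {T} = {T} (intersection, +0)
CDFPVWZ@2: {T} ∪ {A} = {A,T} (union, +1)
CD@3: {G} ∩ {G} = {G} (intersection, +0)
VW@3: {C} ∪ {G} = {C,G} (union, +1)
VWZ@3: {C,G} ∩ {G} = {G} (intersection, +0)
CDVWZ@3: {G} ∩ {G} = {G} (intersection, +0)
CDPVWZ@3: {G} ∪ {A} = {A,G} (union, +1)
CDFPVWZ@3: {A,G} ∪ {T} = {A,G,T} (union, +1)
per-site changes: [3, 4, 3, 3]; total = 13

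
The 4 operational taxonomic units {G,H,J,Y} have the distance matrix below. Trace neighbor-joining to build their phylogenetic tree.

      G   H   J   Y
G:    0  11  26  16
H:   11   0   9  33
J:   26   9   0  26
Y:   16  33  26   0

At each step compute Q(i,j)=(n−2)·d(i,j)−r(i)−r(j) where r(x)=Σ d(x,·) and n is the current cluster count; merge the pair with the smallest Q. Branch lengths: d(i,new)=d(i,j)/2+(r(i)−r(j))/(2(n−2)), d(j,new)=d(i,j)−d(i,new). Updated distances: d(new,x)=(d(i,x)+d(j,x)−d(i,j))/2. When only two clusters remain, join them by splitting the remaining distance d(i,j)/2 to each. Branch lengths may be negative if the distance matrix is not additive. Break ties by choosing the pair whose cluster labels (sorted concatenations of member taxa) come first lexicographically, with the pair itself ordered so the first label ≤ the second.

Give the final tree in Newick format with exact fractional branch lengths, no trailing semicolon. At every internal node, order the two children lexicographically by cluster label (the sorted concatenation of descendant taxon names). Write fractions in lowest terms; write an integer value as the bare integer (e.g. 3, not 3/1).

(((G:5/2,Y:27/2):23/2,H:5/2):13/4,J:13/4)

iteration 1: select G,Y (d=16, Q=-96); attach at lengths (5/2, 27/2); label the merged cluster GY
  updated: d(GY,H)=14, d(GY,J)=18
iteration 2: select GY,H (d=14, Q=-41); attach at lengths (23/2, 5/2); label the merged cluster GHY
  updated: d(GHY,J)=13/2
iteration 3: select GHY,J (d=13/2); attach at lengths (13/4, 13/4); label the merged cluster GHJY
final tree: (((G:5/2,Y:27/2):23/2,H:5/2):13/4,J:13/4)
total length: 73/2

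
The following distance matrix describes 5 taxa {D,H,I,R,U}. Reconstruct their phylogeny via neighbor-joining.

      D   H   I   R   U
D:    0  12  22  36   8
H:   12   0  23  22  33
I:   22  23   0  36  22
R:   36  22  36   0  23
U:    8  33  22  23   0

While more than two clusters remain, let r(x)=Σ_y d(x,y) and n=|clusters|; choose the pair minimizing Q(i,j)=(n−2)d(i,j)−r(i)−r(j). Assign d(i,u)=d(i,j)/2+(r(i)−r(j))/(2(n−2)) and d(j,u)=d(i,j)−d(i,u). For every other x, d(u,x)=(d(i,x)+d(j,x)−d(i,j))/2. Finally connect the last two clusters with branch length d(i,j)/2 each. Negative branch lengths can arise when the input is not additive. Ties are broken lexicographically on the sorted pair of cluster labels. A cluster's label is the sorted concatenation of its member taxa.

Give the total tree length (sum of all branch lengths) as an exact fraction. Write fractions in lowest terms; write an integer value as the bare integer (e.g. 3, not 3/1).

215/4

1. join H+R (d=22, Q=-141) ⇒ HR; edges |H|=13/2, |R|=31/2
  updated: d(D,HR)=13, d(HR,I)=37/2, d(HR,U)=17
2. join D+U (d=8, Q=-74) ⇒ DU; edges |D|=3, |U|=5
  updated: d(DU,HR)=11, d(DU,I)=18
3. join DU+HR (d=11, Q=-95/2) ⇒ DHRU; edges |DU|=21/4, |HR|=23/4
  updated: d(DHRU,I)=51/4
4. join DHRU+I (d=51/4) ⇒ DHIRU; edges |DHRU|=51/8, |I|=51/8
final tree: (((D:3,U:5):21/4,(H:13/2,R:31/2):23/4):51/8,I:51/8)
total length: 215/4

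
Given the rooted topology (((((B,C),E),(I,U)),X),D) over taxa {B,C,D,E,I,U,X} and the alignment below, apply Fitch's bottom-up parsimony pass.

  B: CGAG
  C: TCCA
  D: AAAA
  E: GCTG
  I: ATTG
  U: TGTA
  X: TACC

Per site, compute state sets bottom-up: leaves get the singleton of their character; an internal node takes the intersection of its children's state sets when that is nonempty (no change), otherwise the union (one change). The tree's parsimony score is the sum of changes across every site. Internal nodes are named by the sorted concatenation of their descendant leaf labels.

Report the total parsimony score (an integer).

16

[col 0] BC: children B:{C}, C:{T} ∪→ {C,T}; cost 1
[col 0] BCE: children BC:{C,T}, E:{G} ∪→ {C,G,T}; cost 1
[col 0] IU: children I:{A}, U:{T} ∪→ {A,T}; cost 1
[col 0] BCEIU: children BCE:{C,G,T}, IU:{A,T} ∩→ {T}; cost 0
[col 0] BCEIUX: children BCEIU:{T}, X:{T} ∩→ {T}; cost 0
[col 0] BCDEIUX: children BCEIUX:{T}, D:{A} ∪→ {A,T}; cost 1
[col 1] BC: children B:{G}, C:{C} ∪→ {C,G}; cost 1
[col 1] BCE: children BC:{C,G}, E:{C} ∩→ {C}; cost 0
[col 1] IU: children I:{T}, U:{G} ∪→ {G,T}; cost 1
[col 1] BCEIU: children BCE:{C}, IU:{G,T} ∪→ {C,G,T}; cost 1
[col 1] BCEIUX: children BCEIU:{C,G,T}, X:{A} ∪→ {A,C,G,T}; cost 1
[col 1] BCDEIUX: children BCEIUX:{A,C,G,T}, D:{A} ∩→ {A}; cost 0
[col 2] BC: children B:{A}, C:{C} ∪→ {A,C}; cost 1
[col 2] BCE: children BC:{A,C}, E:{T} ∪→ {A,C,T}; cost 1
[col 2] IU: children I:{T}, U:{T} ∩→ {T}; cost 0
[col 2] BCEIU: children BCE:{A,C,T}, IU:{T} ∩→ {T}; cost 0
[col 2] BCEIUX: children BCEIU:{T}, X:{C} ∪→ {C,T}; cost 1
[col 2] BCDEIUX: children BCEIUX:{C,T}, D:{A} ∪→ {A,C,T}; cost 1
[col 3] BC: children B:{G}, C:{A} ∪→ {A,G}; cost 1
[col 3] BCE: children BC:{A,G}, E:{G} ∩→ {G}; cost 0
[col 3] IU: children I:{G}, U:{A} ∪→ {A,G}; cost 1
[col 3] BCEIU: children BCE:{G}, IU:{A,G} ∩→ {G}; cost 0
[col 3] BCEIUX: children BCEIU:{G}, X:{C} ∪→ {C,G}; cost 1
[col 3] BCDEIUX: children BCEIUX:{C,G}, D:{A} ∪→ {A,C,G}; cost 1
per-site changes: [4, 4, 4, 4]; total = 16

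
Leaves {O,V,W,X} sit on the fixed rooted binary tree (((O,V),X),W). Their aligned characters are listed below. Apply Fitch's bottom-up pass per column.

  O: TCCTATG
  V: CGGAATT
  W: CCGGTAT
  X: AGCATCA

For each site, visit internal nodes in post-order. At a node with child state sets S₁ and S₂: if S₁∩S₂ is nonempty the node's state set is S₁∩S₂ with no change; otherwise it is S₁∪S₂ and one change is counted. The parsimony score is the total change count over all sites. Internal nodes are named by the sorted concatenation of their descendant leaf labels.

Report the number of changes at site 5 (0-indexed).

[col 0] OV: children O:{T}, V:{C} ∪→ {C,T}; cost 1
[col 0] OVX: children OV:{C,T}, X:{A} ∪→ {A,C,T}; cost 1
[col 0] OVWX: children OVX:{A,C,T}, W:{C} ∩→ {C}; cost 0
[col 1] OV: children O:{C}, V:{G} ∪→ {C,G}; cost 1
[col 1] OVX: children OV:{C,G}, X:{G} ∩→ {G}; cost 0
[col 1] OVWX: children OVX:{G}, W:{C} ∪→ {C,G}; cost 1
[col 2] OV: children O:{C}, V:{G} ∪→ {C,G}; cost 1
[col 2] OVX: children OV:{C,G}, X:{C} ∩→ {C}; cost 0
[col 2] OVWX: children OVX:{C}, W:{G} ∪→ {C,G}; cost 1
[col 3] OV: children O:{T}, V:{A} ∪→ {A,T}; cost 1
[col 3] OVX: children OV:{A,T}, X:{A} ∩→ {A}; cost 0
[col 3] OVWX: children OVX:{A}, W:{G} ∪→ {A,G}; cost 1
[col 4] OV: children O:{A}, V:{A} ∩→ {A}; cost 0
[col 4] OVX: children OV:{A}, X:{T} ∪→ {A,T}; cost 1
[col 4] OVWX: children OVX:{A,T}, W:{T} ∩→ {T}; cost 0
[col 5] OV: children O:{T}, V:{T} ∩→ {T}; cost 0
[col 5] OVX: children OV:{T}, X:{C} ∪→ {C,T}; cost 1
[col 5] OVWX: children OVX:{C,T}, W:{A} ∪→ {A,C,T}; cost 1
[col 6] OV: children O:{G}, V:{T} ∪→ {G,T}; cost 1
[col 6] OVX: children OV:{G,T}, X:{A} ∪→ {A,G,T}; cost 1
[col 6] OVWX: children OVX:{A,G,T}, W:{T} ∩→ {T}; cost 0
per-site changes: [2, 2, 2, 2, 1, 2, 2]; total = 13

2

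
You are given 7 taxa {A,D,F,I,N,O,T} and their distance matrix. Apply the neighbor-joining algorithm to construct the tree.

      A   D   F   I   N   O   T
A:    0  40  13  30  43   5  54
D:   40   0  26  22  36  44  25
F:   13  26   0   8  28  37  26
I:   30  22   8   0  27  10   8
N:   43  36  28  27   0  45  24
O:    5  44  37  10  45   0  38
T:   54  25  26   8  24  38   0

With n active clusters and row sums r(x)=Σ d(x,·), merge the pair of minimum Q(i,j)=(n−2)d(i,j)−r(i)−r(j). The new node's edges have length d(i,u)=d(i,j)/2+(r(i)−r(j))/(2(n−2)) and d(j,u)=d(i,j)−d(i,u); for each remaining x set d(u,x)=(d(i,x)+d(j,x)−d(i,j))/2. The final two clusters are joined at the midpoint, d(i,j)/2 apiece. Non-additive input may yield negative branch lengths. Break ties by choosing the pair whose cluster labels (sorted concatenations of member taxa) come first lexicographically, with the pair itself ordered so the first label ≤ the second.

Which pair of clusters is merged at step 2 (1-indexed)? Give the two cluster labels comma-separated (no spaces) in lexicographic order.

1. join A+O (d=5, Q=-339) ⇒ AO; edges |A|=31/10, |O|=19/10
  updated: d(AO,D)=79/2, d(AO,F)=45/2, d(AO,I)=35/2, d(AO,N)=83/2, d(AO,T)=87/2
2. join N+T (d=24, Q=-187) ⇒ NT; edges |N|=63/4, |T|=33/4
  updated: d(AO,NT)=61/2, d(D,NT)=37/2, d(F,NT)=15, d(I,NT)=11/2
3. join D+NT (d=37/2, Q=-120) ⇒ DNT; edges |D|=46/3, |NT|=19/6
  updated: d(AO,DNT)=103/4, d(DNT,F)=45/4, d(DNT,I)=9/2
4. join AO+F (d=45/2, Q=-125/2) ⇒ AFO; edges |AO|=69/4, |F|=21/4
  updated: d(AFO,DNT)=29/4, d(AFO,I)=3/2
5. join AFO+DNT (d=29/4, Q=-53/4) ⇒ ADFNOT; edges |AFO|=17/8, |DNT|=41/8
  updated: d(ADFNOT,I)=-5/8
6. join ADFNOT+I (d=-5/8) ⇒ ADFINOT; edges |ADFNOT|=-5/16, |I|=-5/16
final tree: ((((A:31/10,O:19/10):69/4,F:21/4):17/8,(D:46/3,(N:63/4,T:33/4):19/6):41/8):-5/16,I:-5/16)
total length: 613/8

N,T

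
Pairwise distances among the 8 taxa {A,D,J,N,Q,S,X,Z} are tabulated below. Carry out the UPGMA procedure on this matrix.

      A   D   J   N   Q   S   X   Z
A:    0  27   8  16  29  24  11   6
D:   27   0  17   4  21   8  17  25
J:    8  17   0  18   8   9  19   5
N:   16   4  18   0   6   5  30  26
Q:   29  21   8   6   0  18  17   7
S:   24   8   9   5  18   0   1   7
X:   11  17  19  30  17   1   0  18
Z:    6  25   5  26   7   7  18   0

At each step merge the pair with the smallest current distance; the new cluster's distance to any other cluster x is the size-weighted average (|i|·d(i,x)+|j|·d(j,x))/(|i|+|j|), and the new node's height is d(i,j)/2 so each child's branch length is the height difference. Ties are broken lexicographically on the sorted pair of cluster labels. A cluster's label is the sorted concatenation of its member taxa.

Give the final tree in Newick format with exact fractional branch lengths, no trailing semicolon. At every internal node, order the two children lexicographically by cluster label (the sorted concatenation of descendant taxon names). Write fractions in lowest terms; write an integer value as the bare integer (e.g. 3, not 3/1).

(((A:7/2,(J:5/2,Z:5/2):1):23/6,(S:1/2,X:1/2):41/6):8/5,((D:2,N:2):19/4,Q:27/4):131/60)

1. join S+X (d=1) ⇒ SX; edges |S|=1/2, |X|=1/2
  updated: d(A,SX)=35/2, d(D,SX)=25/2, d(J,SX)=14, d(N,SX)=35/2, d(Q,SX)=35/2, d(SX,Z)=25/2
2. join D+N (d=4) ⇒ DN; edges |D|=2, |N|=2
  updated: d(A,DN)=43/2, d(DN,J)=35/2, d(DN,Q)=27/2, d(DN,SX)=15, d(DN,Z)=51/2
3. join J+Z (d=5) ⇒ JZ; edges |J|=5/2, |Z|=5/2
  updated: d(A,JZ)=7, d(DN,JZ)=43/2, d(JZ,Q)=15/2, d(JZ,SX)=53/4
4. join A+JZ (d=7) ⇒ AJZ; edges |A|=7/2, |JZ|=1
  updated: d(AJZ,DN)=43/2, d(AJZ,Q)=44/3, d(AJZ,SX)=44/3
5. join DN+Q (d=27/2) ⇒ DNQ; edges |DN|=19/4, |Q|=27/4
  updated: d(AJZ,DNQ)=173/9, d(DNQ,SX)=95/6
6. join AJZ+SX (d=44/3) ⇒ AJSXZ; edges |AJZ|=23/6, |SX|=41/6
  updated: d(AJSXZ,DNQ)=268/15
7. join AJSXZ+DNQ (d=268/15) ⇒ ADJNQSXZ; edges |AJSXZ|=8/5, |DNQ|=131/60
final tree: (((A:7/2,(J:5/2,Z:5/2):1):23/6,(S:1/2,X:1/2):41/6):8/5,((D:2,N:2):19/4,Q:27/4):131/60)
total length: 809/20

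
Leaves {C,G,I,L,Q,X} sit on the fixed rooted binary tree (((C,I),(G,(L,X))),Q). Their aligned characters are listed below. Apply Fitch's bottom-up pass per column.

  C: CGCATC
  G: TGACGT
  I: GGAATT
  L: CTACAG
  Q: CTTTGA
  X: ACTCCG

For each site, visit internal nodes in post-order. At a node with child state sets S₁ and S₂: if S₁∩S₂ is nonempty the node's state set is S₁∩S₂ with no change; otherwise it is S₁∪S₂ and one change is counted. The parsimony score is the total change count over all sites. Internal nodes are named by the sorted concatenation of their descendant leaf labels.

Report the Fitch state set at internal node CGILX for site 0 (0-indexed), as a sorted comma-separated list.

[col 0] CI: children C:{C}, I:{G} ∪→ {C,G}; cost 1
[col 0] LX: children L:{C}, X:{A} ∪→ {A,C}; cost 1
[col 0] GLX: children G:{T}, LX:{A,C} ∪→ {A,C,T}; cost 1
[col 0] CGILX: children CI:{C,G}, GLX:{A,C,T} ∩→ {C}; cost 0
[col 0] CGILQX: children CGILX:{C}, Q:{C} ∩→ {C}; cost 0
[col 1] CI: children C:{G}, I:{G} ∩→ {G}; cost 0
[col 1] LX: children L:{T}, X:{C} ∪→ {C,T}; cost 1
[col 1] GLX: children G:{G}, LX:{C,T} ∪→ {C,G,T}; cost 1
[col 1] CGILX: children CI:{G}, GLX:{C,G,T} ∩→ {G}; cost 0
[col 1] CGILQX: children CGILX:{G}, Q:{T} ∪→ {G,T}; cost 1
[col 2] CI: children C:{C}, I:{A} ∪→ {A,C}; cost 1
[col 2] LX: children L:{A}, X:{T} ∪→ {A,T}; cost 1
[col 2] GLX: children G:{A}, LX:{A,T} ∩→ {A}; cost 0
[col 2] CGILX: children CI:{A,C}, GLX:{A} ∩→ {A}; cost 0
[col 2] CGILQX: children CGILX:{A}, Q:{T} ∪→ {A,T}; cost 1
[col 3] CI: children C:{A}, I:{A} ∩→ {A}; cost 0
[col 3] LX: children L:{C}, X:{C} ∩→ {C}; cost 0
[col 3] GLX: children G:{C}, LX:{C} ∩→ {C}; cost 0
[col 3] CGILX: children CI:{A}, GLX:{C} ∪→ {A,C}; cost 1
[col 3] CGILQX: children CGILX:{A,C}, Q:{T} ∪→ {A,C,T}; cost 1
[col 4] CI: children C:{T}, I:{T} ∩→ {T}; cost 0
[col 4] LX: children L:{A}, X:{C} ∪→ {A,C}; cost 1
[col 4] GLX: children G:{G}, LX:{A,C} ∪→ {A,C,G}; cost 1
[col 4] CGILX: children CI:{T}, GLX:{A,C,G} ∪→ {A,C,G,T}; cost 1
[col 4] CGILQX: children CGILX:{A,C,G,T}, Q:{G} ∩→ {G}; cost 0
[col 5] CI: children C:{C}, I:{T} ∪→ {C,T}; cost 1
[col 5] LX: children L:{G}, X:{G} ∩→ {G}; cost 0
[col 5] GLX: children G:{T}, LX:{G} ∪→ {G,T}; cost 1
[col 5] CGILX: children CI:{C,T}, GLX:{G,T} ∩→ {T}; cost 0
[col 5] CGILQX: children CGILX:{T}, Q:{A} ∪→ {A,T}; cost 1
per-site changes: [3, 3, 3, 2, 3, 3]; total = 17

C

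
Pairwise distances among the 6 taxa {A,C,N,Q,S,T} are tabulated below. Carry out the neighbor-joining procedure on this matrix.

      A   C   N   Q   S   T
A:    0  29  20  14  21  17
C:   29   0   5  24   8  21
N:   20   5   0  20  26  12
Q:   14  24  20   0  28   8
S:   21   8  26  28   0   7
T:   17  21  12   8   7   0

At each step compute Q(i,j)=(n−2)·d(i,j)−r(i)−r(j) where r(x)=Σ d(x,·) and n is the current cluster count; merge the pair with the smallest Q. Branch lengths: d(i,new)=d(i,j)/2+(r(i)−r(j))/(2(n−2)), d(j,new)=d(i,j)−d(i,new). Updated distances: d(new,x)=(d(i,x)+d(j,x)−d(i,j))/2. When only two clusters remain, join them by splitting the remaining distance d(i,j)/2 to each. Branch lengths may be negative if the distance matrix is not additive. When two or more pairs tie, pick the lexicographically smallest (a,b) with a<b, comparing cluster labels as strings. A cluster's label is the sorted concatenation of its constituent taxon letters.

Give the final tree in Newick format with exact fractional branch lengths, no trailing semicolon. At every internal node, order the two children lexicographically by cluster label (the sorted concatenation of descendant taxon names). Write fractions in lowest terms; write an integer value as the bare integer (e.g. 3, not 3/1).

((((A:31/4,Q:25/4):85/16,T:3/16):49/16,(C:3,N:2):129/16):103/32,S:103/32)

1. join C+N (d=5, Q=-150) ⇒ CN; edges |C|=3, |N|=2
  updated: d(A,CN)=22, d(CN,Q)=39/2, d(CN,S)=29/2, d(CN,T)=14
2. join A+Q (d=14, Q=-203/2) ⇒ AQ; edges |A|=31/4, |Q|=25/4
  updated: d(AQ,CN)=55/4, d(AQ,S)=35/2, d(AQ,T)=11/2
3. join AQ+T (d=11/2, Q=-209/4) ⇒ AQT; edges |AQ|=85/16, |T|=3/16
  updated: d(AQT,CN)=89/8, d(AQT,S)=19/2
4. join AQT+CN (d=89/8, Q=-281/8) ⇒ ACNQT; edges |AQT|=49/16, |CN|=129/16
  updated: d(ACNQT,S)=103/16
5. join ACNQT+S (d=103/16) ⇒ ACNQST; edges |ACNQT|=103/32, |S|=103/32
final tree: ((((A:31/4,Q:25/4):85/16,T:3/16):49/16,(C:3,N:2):129/16):103/32,S:103/32)
total length: 673/16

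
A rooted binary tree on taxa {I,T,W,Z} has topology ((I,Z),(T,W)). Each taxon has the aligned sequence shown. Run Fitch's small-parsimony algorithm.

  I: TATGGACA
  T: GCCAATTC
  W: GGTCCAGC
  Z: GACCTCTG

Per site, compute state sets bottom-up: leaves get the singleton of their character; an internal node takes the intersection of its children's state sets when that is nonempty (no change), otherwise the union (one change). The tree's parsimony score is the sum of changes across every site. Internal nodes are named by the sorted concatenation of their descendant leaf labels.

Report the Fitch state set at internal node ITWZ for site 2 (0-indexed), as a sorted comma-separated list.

C,T

[col 0] IZ: children I:{T}, Z:{G} ∪→ {G,T}; cost 1
[col 0] TW: children T:{G}, W:{G} ∩→ {G}; cost 0
[col 0] ITWZ: children IZ:{G,T}, TW:{G} ∩→ {G}; cost 0
[col 1] IZ: children I:{A}, Z:{A} ∩→ {A}; cost 0
[col 1] TW: children T:{C}, W:{G} ∪→ {C,G}; cost 1
[col 1] ITWZ: children IZ:{A}, TW:{C,G} ∪→ {A,C,G}; cost 1
[col 2] IZ: children I:{T}, Z:{C} ∪→ {C,T}; cost 1
[col 2] TW: children T:{C}, W:{T} ∪→ {C,T}; cost 1
[col 2] ITWZ: children IZ:{C,T}, TW:{C,T} ∩→ {C,T}; cost 0
[col 3] IZ: children I:{G}, Z:{C} ∪→ {C,G}; cost 1
[col 3] TW: children T:{A}, W:{C} ∪→ {A,C}; cost 1
[col 3] ITWZ: children IZ:{C,G}, TW:{A,C} ∩→ {C}; cost 0
[col 4] IZ: children I:{G}, Z:{T} ∪→ {G,T}; cost 1
[col 4] TW: children T:{A}, W:{C} ∪→ {A,C}; cost 1
[col 4] ITWZ: children IZ:{G,T}, TW:{A,C} ∪→ {A,C,G,T}; cost 1
[col 5] IZ: children I:{A}, Z:{C} ∪→ {A,C}; cost 1
[col 5] TW: children T:{T}, W:{A} ∪→ {A,T}; cost 1
[col 5] ITWZ: children IZ:{A,C}, TW:{A,T} ∩→ {A}; cost 0
[col 6] IZ: children I:{C}, Z:{T} ∪→ {C,T}; cost 1
[col 6] TW: children T:{T}, W:{G} ∪→ {G,T}; cost 1
[col 6] ITWZ: children IZ:{C,T}, TW:{G,T} ∩→ {T}; cost 0
[col 7] IZ: children I:{A}, Z:{G} ∪→ {A,G}; cost 1
[col 7] TW: children T:{C}, W:{C} ∩→ {C}; cost 0
[col 7] ITWZ: children IZ:{A,G}, TW:{C} ∪→ {A,C,G}; cost 1
per-site changes: [1, 2, 2, 2, 3, 2, 2, 2]; total = 16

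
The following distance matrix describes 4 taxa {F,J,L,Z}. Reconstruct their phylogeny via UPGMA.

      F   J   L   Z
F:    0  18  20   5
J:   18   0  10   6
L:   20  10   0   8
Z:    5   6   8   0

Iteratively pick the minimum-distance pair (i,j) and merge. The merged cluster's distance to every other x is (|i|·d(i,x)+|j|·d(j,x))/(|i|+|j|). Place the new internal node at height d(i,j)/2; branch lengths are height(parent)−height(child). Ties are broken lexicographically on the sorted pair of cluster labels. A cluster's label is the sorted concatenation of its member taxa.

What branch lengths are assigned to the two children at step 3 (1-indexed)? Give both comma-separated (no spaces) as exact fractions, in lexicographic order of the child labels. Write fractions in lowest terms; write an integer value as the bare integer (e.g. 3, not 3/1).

iteration 1: select F,Z (d=5); attach at lengths (5/2, 5/2); label the merged cluster FZ
  updated: d(FZ,J)=12, d(FZ,L)=14
iteration 2: select J,L (d=10); attach at lengths (5, 5); label the merged cluster JL
  updated: d(FZ,JL)=13
iteration 3: select FZ,JL (d=13); attach at lengths (4, 3/2); label the merged cluster FJLZ
final tree: ((F:5/2,Z:5/2):4,(J:5,L:5):3/2)
total length: 41/2

4,3/2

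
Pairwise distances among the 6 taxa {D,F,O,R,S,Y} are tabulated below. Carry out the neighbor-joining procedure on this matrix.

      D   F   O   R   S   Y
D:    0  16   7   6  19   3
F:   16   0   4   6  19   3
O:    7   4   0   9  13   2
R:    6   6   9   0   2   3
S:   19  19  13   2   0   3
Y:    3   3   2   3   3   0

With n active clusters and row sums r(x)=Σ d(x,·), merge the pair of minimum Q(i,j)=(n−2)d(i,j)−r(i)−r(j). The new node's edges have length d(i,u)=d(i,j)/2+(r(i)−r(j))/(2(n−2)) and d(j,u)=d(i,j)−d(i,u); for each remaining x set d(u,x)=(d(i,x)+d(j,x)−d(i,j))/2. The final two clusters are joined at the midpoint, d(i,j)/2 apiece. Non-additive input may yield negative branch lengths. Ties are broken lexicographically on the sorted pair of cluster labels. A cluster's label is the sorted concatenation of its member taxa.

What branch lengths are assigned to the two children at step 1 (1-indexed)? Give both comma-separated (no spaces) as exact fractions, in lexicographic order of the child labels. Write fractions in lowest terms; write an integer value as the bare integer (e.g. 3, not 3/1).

step 1: merge (R,S) at d=2, Q=-74; branch lengths R→-11/4, S→19/4; new cluster RS
  updated: d(D,RS)=23/2, d(F,RS)=23/2, d(O,RS)=10, d(RS,Y)=2
step 2: merge (F,O) at d=4, Q=-91/2; branch lengths F→47/12, O→1/12; new cluster FO
  updated: d(D,FO)=19/2, d(FO,RS)=35/4, d(FO,Y)=1/2
step 3: merge (D,FO) at d=19/2, Q=-95/4; branch lengths D→97/16, FO→55/16; new cluster DFO
  updated: d(DFO,RS)=43/8, d(DFO,Y)=-3
step 4: merge (DFO,RS) at d=43/8, Q=-35/8; branch lengths DFO→3/16, RS→83/16; new cluster DFORS
  updated: d(DFORS,Y)=-51/16
step 5: merge (DFORS,Y) at d=-51/16; branch lengths DFORS→-51/32, Y→-51/32; new cluster DFORSY
final tree: (((D:97/16,(F:47/12,O:1/12):55/16):3/16,(R:-11/4,S:19/4):83/16):-51/32,Y:-51/32)
total length: 283/16

-11/4,19/4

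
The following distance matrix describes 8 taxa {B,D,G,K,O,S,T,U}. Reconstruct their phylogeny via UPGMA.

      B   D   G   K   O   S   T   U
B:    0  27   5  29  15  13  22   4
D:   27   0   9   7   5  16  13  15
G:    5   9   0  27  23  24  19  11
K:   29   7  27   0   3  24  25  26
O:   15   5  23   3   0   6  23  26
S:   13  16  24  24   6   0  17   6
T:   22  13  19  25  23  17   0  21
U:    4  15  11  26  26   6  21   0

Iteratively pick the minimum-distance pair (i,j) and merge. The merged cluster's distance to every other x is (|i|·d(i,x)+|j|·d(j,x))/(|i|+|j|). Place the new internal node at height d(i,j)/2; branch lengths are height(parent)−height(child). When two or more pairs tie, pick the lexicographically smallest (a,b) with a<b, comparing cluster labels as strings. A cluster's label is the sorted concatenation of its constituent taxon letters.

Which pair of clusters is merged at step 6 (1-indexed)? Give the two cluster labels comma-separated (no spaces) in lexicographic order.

BGSU,T

1. join K+O (d=3) ⇒ KO; edges |K|=3/2, |O|=3/2
  updated: d(B,KO)=22, d(D,KO)=6, d(G,KO)=25, d(KO,S)=15, d(KO,T)=24, d(KO,U)=26
2. join B+U (d=4) ⇒ BU; edges |B|=2, |U|=2
  updated: d(BU,D)=21, d(BU,G)=8, d(BU,KO)=24, d(BU,S)=19/2, d(BU,T)=43/2
3. join D+KO (d=6) ⇒ DKO; edges |D|=3, |KO|=3/2
  updated: d(BU,DKO)=23, d(DKO,G)=59/3, d(DKO,S)=46/3, d(DKO,T)=61/3
4. join BU+G (d=8) ⇒ BGU; edges |BU|=2, |G|=4
  updated: d(BGU,DKO)=197/9, d(BGU,S)=43/3, d(BGU,T)=62/3
5. join BGU+S (d=43/3) ⇒ BGSU; edges |BGU|=19/6, |S|=43/6
  updated: d(BGSU,DKO)=81/4, d(BGSU,T)=79/4
6. join BGSU+T (d=79/4) ⇒ BGSTU; edges |BGSU|=65/24, |T|=79/8
  updated: d(BGSTU,DKO)=304/15
7. join BGSTU+DKO (d=304/15) ⇒ BDGKOSTU; edges |BGSTU|=31/120, |DKO|=107/15
final tree: (((((B:2,U:2):2,G:4):19/6,S:43/6):65/24,T:79/8):31/120,(D:3,(K:3/2,O:3/2):3/2):107/15)
total length: 5737/120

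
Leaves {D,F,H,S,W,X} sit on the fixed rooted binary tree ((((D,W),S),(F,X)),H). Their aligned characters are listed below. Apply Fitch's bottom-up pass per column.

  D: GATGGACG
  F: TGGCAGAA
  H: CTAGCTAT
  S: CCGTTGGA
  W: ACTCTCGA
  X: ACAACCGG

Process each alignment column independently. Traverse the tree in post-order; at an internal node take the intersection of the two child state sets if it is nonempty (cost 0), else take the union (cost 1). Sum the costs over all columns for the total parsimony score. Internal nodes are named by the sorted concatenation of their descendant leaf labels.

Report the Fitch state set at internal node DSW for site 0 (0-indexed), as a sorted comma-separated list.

DW@0: {G} ∪ {A} = {A,G} (union, +1)
DSW@0: {A,G} ∪ {C} = {A,C,G} (union, +1)
FX@0: {T} ∪ {A} = {A,T} (union, +1)
DFSWX@0: {A,C,G} ∩ {A,T} = {A} (intersection, +0)
DFHSWX@0: {A} ∪ {C} = {A,C} (union, +1)
DW@1: {A} ∪ {C} = {A,C} (union, +1)
DSW@1: {A,C} ∩ {C} = {C} (intersection, +0)
FX@1: {G} ∪ {C} = {C,G} (union, +1)
DFSWX@1: {C} ∩ {C,G} = {C} (intersection, +0)
DFHSWX@1: {C} ∪ {T} = {C,T} (union, +1)
DW@2: {T} ∩ {T} = {T} (intersection, +0)
DSW@2: {T} ∪ {G} = {G,T} (union, +1)
FX@2: {G} ∪ {A} = {A,G} (union, +1)
DFSWX@2: {G,T} ∩ {A,G} = {G} (intersection, +0)
DFHSWX@2: {G} ∪ {A} = {A,G} (union, +1)
DW@3: {G} ∪ {C} = {C,G} (union, +1)
DSW@3: {C,G} ∪ {T} = {C,G,T} (union, +1)
FX@3: {C} ∪ {A} = {A,C} (union, +1)
DFSWX@3: {C,G,T} ∩ {A,C} = {C} (intersection, +0)
DFHSWX@3: {C} ∪ {G} = {C,G} (union, +1)
DW@4: {G} ∪ {T} = {G,T} (union, +1)
DSW@4: {G,T} ∩ {T} = {T} (intersection, +0)
FX@4: {A} ∪ {C} = {A,C} (union, +1)
DFSWX@4: {T} ∪ {A,C} = {A,C,T} (union, +1)
DFHSWX@4: {A,C,T} ∩ {C} = {C} (intersection, +0)
DW@5: {A} ∪ {C} = {A,C} (union, +1)
DSW@5: {A,C} ∪ {G} = {A,C,G} (union, +1)
FX@5: {G} ∪ {C} = {C,G} (union, +1)
DFSWX@5: {A,C,G} ∩ {C,G} = {C,G} (intersection, +0)
DFHSWX@5: {C,G} ∪ {T} = {C,G,T} (union, +1)
DW@6: {C} ∪ {G} = {C,G} (union, +1)
DSW@6: {C,G} ∩ {G} = {G} (intersection, +0)
FX@6: {A} ∪ {G} = {A,G} (union, +1)
DFSWX@6: {G} ∩ {A,G} = {G} (intersection, +0)
DFHSWX@6: {G} ∪ {A} = {A,G} (union, +1)
DW@7: {G} ∪ {A} = {A,G} (union, +1)
DSW@7: {A,G} ∩ {A} = {A} (intersection, +0)
FX@7: {A} ∪ {G} = {A,G} (union, +1)
DFSWX@7: {A} ∩ {A,G} = {A} (intersection, +0)
DFHSWX@7: {A} ∪ {T} = {A,T} (union, +1)
per-site changes: [4, 3, 3, 4, 3, 4, 3, 3]; total = 27

A,C,G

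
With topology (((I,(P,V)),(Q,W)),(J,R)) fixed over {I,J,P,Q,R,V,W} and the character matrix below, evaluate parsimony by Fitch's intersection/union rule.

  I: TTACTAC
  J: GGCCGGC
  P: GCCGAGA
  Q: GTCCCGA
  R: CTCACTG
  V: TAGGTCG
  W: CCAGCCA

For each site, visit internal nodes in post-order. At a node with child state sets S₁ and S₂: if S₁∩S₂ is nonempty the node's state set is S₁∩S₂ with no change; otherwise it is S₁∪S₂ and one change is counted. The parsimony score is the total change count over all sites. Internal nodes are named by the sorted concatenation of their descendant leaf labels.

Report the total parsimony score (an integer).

site 0, node PV: P={G} ∪ V={T} → {G,T} (+1)
site 0, node IPV: I={T} ∩ PV={G,T} → {T} (+0)
site 0, node QW: Q={G} ∪ W={C} → {C,G} (+1)
site 0, node IPQVW: IPV={T} ∪ QW={C,G} → {C,G,T} (+1)
site 0, node JR: J={G} ∪ R={C} → {C,G} (+1)
site 0, node IJPQRVW: IPQVW={C,G,T} ∩ JR={C,G} → {C,G} (+0)
site 1, node PV: P={C} ∪ V={A} → {A,C} (+1)
site 1, node IPV: I={T} ∪ PV={A,C} → {A,C,T} (+1)
site 1, node QW: Q={T} ∪ W={C} → {C,T} (+1)
site 1, node IPQVW: IPV={A,C,T} ∩ QW={C,T} → {C,T} (+0)
site 1, node JR: J={G} ∪ R={T} → {G,T} (+1)
site 1, node IJPQRVW: IPQVW={C,T} ∩ JR={G,T} → {T} (+0)
site 2, node PV: P={C} ∪ V={G} → {C,G} (+1)
site 2, node IPV: I={A} ∪ PV={C,G} → {A,C,G} (+1)
site 2, node QW: Q={C} ∪ W={A} → {A,C} (+1)
site 2, node IPQVW: IPV={A,C,G} ∩ QW={A,C} → {A,C} (+0)
site 2, node JR: J={C} ∩ R={C} → {C} (+0)
site 2, node IJPQRVW: IPQVW={A,C} ∩ JR={C} → {C} (+0)
site 3, node PV: P={G} ∩ V={G} → {G} (+0)
site 3, node IPV: I={C} ∪ PV={G} → {C,G} (+1)
site 3, node QW: Q={C} ∪ W={G} → {C,G} (+1)
site 3, node IPQVW: IPV={C,G} ∩ QW={C,G} → {C,G} (+0)
site 3, node JR: J={C} ∪ R={A} → {A,C} (+1)
site 3, node IJPQRVW: IPQVW={C,G} ∩ JR={A,C} → {C} (+0)
site 4, node PV: P={A} ∪ V={T} → {A,T} (+1)
site 4, node IPV: I={T} ∩ PV={A,T} → {T} (+0)
site 4, node QW: Q={C} ∩ W={C} → {C} (+0)
site 4, node IPQVW: IPV={T} ∪ QW={C} → {C,T} (+1)
site 4, node JR: J={G} ∪ R={C} → {C,G} (+1)
site 4, node IJPQRVW: IPQVW={C,T} ∩ JR={C,G} → {C} (+0)
site 5, node PV: P={G} ∪ V={C} → {C,G} (+1)
site 5, node IPV: I={A} ∪ PV={C,G} → {A,C,G} (+1)
site 5, node QW: Q={G} ∪ W={C} → {C,G} (+1)
site 5, node IPQVW: IPV={A,C,G} ∩ QW={C,G} → {C,G} (+0)
site 5, node JR: J={G} ∪ R={T} → {G,T} (+1)
site 5, node IJPQRVW: IPQVW={C,G} ∩ JR={G,T} → {G} (+0)
site 6, node PV: P={A} ∪ V={G} → {A,G} (+1)
site 6, node IPV: I={C} ∪ PV={A,G} → {A,C,G} (+1)
site 6, node QW: Q={A} ∩ W={A} → {A} (+0)
site 6, node IPQVW: IPV={A,C,G} ∩ QW={A} → {A} (+0)
site 6, node JR: J={C} ∪ R={G} → {C,G} (+1)
site 6, node IJPQRVW: IPQVW={A} ∪ JR={C,G} → {A,C,G} (+1)
per-site changes: [4, 4, 3, 3, 3, 4, 4]; total = 25

25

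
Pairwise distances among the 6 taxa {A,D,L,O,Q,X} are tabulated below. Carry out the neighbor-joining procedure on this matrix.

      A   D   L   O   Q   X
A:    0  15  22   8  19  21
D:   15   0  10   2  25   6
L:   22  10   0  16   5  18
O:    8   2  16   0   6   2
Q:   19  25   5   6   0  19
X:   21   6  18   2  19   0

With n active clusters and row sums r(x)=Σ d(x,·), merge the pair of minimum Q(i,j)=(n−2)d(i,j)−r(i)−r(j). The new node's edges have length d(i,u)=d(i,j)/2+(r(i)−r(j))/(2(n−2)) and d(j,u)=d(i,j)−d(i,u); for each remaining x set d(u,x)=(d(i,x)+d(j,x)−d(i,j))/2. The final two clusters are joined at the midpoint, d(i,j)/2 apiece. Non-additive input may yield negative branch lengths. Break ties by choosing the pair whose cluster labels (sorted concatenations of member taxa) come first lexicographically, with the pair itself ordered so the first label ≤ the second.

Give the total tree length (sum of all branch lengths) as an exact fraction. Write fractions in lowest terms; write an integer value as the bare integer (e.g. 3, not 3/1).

61/2

iteration 1: select L,Q (d=5, Q=-125); attach at lengths (17/8, 23/8); label the merged cluster LQ
  updated: d(A,LQ)=18, d(D,LQ)=15, d(LQ,O)=17/2, d(LQ,X)=16
iteration 2: select A,LQ (d=18, Q=-131/2); attach at lengths (39/4, 33/4); label the merged cluster ALQ
  updated: d(ALQ,D)=6, d(ALQ,O)=-3/4, d(ALQ,X)=19/2
iteration 3: select ALQ,O (d=-3/4, Q=-39/2); attach at lengths (5/2, -13/4); label the merged cluster ALOQ
  updated: d(ALOQ,D)=35/8, d(ALOQ,X)=49/8
iteration 4: select ALOQ,D (d=35/8, Q=-33/2); attach at lengths (9/4, 17/8); label the merged cluster ADLOQ
  updated: d(ADLOQ,X)=31/8
iteration 5: select ADLOQ,X (d=31/8); attach at lengths (31/16, 31/16); label the merged cluster ADLOQX
final tree: ((((A:39/4,(L:17/8,Q:23/8):33/4):5/2,O:-13/4):9/4,D:17/8):31/16,X:31/16)
total length: 61/2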